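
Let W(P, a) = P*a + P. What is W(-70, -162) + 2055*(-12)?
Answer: -13390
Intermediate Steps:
W(P, a) = P + P*a
W(-70, -162) + 2055*(-12) = -70*(1 - 162) + 2055*(-12) = -70*(-161) - 24660 = 11270 - 24660 = -13390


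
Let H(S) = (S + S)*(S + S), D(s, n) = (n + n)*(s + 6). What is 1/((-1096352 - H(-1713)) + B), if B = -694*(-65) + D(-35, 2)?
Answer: -1/12788834 ≈ -7.8193e-8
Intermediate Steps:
D(s, n) = 2*n*(6 + s) (D(s, n) = (2*n)*(6 + s) = 2*n*(6 + s))
B = 44994 (B = -694*(-65) + 2*2*(6 - 35) = 45110 + 2*2*(-29) = 45110 - 116 = 44994)
H(S) = 4*S**2 (H(S) = (2*S)*(2*S) = 4*S**2)
1/((-1096352 - H(-1713)) + B) = 1/((-1096352 - 4*(-1713)**2) + 44994) = 1/((-1096352 - 4*2934369) + 44994) = 1/((-1096352 - 1*11737476) + 44994) = 1/((-1096352 - 11737476) + 44994) = 1/(-12833828 + 44994) = 1/(-12788834) = -1/12788834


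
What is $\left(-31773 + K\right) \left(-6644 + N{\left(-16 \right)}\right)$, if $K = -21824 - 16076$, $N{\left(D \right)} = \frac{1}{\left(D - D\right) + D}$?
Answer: $\frac{7406588265}{16} \approx 4.6291 \cdot 10^{8}$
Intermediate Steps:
$N{\left(D \right)} = \frac{1}{D}$ ($N{\left(D \right)} = \frac{1}{0 + D} = \frac{1}{D}$)
$K = -37900$ ($K = -21824 - 16076 = -37900$)
$\left(-31773 + K\right) \left(-6644 + N{\left(-16 \right)}\right) = \left(-31773 - 37900\right) \left(-6644 + \frac{1}{-16}\right) = - 69673 \left(-6644 - \frac{1}{16}\right) = \left(-69673\right) \left(- \frac{106305}{16}\right) = \frac{7406588265}{16}$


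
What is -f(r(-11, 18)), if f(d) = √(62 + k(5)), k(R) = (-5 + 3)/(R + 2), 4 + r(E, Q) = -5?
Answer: -12*√21/7 ≈ -7.8558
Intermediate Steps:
r(E, Q) = -9 (r(E, Q) = -4 - 5 = -9)
k(R) = -2/(2 + R)
f(d) = 12*√21/7 (f(d) = √(62 - 2/(2 + 5)) = √(62 - 2/7) = √(432/7) = 12*√21/7)
-f(r(-11, 18)) = -12*√21/7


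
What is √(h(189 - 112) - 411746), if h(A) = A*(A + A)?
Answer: 12*I*√2777 ≈ 632.37*I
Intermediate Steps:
h(A) = 2*A² (h(A) = A*(2*A) = 2*A²)
√(h(189 - 112) - 411746) = √(2*(189 - 112)² - 411746) = √(2*77² - 411746) = √(2*5929 - 411746) = √(11858 - 411746) = √(-399888) = 12*I*√2777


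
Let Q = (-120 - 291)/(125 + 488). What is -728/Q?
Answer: 446264/411 ≈ 1085.8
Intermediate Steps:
Q = -411/613 ≈ -0.67047
-728/Q = -728/(-411/613) = -728*(-613/411) = 446264/411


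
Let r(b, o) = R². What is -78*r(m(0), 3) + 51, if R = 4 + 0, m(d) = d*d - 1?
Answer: -1197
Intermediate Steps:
m(d) = -1 + d² (m(d) = d² - 1 = -1 + d²)
R = 4
r(b, o) = 16 (r(b, o) = 4² = 16)
-78*r(m(0), 3) + 51 = -78*16 + 51 = -1248 + 51 = -1197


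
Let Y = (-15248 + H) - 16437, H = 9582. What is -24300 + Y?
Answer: -46403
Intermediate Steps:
Y = -22103 (Y = (-15248 + 9582) - 16437 = -5666 - 16437 = -22103)
-24300 + Y = -24300 - 22103 = -46403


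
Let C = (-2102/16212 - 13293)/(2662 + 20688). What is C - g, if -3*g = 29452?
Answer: 1858068994291/189275100 ≈ 9816.8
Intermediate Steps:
C = -107754109/189275100 (C = (-2102*1/16212 - 13293)/23350 = (-1051/8106 - 13293)*(1/23350) = -107754109/8106*1/23350 = -107754109/189275100 ≈ -0.56930)
g = -29452/3 (g = -⅓*29452 = -29452/3 ≈ -9817.3)
C - g = -107754109/189275100 - 1*(-29452/3) = -107754109/189275100 + 29452/3 = 1858068994291/189275100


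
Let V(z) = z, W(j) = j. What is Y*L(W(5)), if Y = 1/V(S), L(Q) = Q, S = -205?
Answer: -1/41 ≈ -0.024390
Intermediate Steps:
Y = -1/205 (Y = 1/(-205) = -1/205 ≈ -0.0048781)
Y*L(W(5)) = -1/205*5 = -1/41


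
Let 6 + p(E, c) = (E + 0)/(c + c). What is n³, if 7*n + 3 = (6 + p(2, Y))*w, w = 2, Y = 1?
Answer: -1/343 ≈ -0.0029155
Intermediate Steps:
p(E, c) = -6 + E/(2*c) (p(E, c) = -6 + (E + 0)/(c + c) = -6 + E/((2*c)) = -6 + E*(1/(2*c)) = -6 + E/(2*c))
n = -⅐ (n = -3/7 + ((6 + (-6 + (½)*2/1))*2)/7 = -3/7 + ((6 + (-6 + (½)*2*1))*2)/7 = -3/7 + ((6 + (-6 + 1))*2)/7 = -3/7 + ((6 - 5)*2)/7 = -3/7 + (1*2)/7 = -3/7 + (⅐)*2 = -3/7 + 2/7 = -⅐ ≈ -0.14286)
n³ = (-⅐)³ = -1/343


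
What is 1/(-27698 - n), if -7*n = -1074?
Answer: -7/194960 ≈ -3.5905e-5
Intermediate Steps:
n = 1074/7 (n = -1/7*(-1074) = 1074/7 ≈ 153.43)
1/(-27698 - n) = 1/(-27698 - 1*1074/7) = 1/(-27698 - 1074/7) = 1/(-194960/7) = -7/194960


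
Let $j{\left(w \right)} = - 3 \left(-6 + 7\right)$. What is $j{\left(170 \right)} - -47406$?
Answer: $47403$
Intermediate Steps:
$j{\left(w \right)} = -3$ ($j{\left(w \right)} = \left(-3\right) 1 = -3$)
$j{\left(170 \right)} - -47406 = -3 - -47406 = -3 + 47406 = 47403$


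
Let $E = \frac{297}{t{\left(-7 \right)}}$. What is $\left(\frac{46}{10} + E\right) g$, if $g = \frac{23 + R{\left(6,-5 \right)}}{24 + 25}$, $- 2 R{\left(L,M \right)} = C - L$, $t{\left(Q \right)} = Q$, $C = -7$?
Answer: $- \frac{39058}{1715} \approx -22.774$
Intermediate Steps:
$R{\left(L,M \right)} = \frac{7}{2} + \frac{L}{2}$ ($R{\left(L,M \right)} = - \frac{-7 - L}{2} = \frac{7}{2} + \frac{L}{2}$)
$E = - \frac{297}{7}$ ($E = \frac{297}{-7} = 297 \left(- \frac{1}{7}\right) = - \frac{297}{7} \approx -42.429$)
$g = \frac{59}{98}$ ($g = \frac{23 + \left(\frac{7}{2} + \frac{1}{2} \cdot 6\right)}{24 + 25} = \frac{23 + \left(\frac{7}{2} + 3\right)}{49} = \left(23 + \frac{13}{2}\right) \frac{1}{49} = \frac{59}{2} \cdot \frac{1}{49} = \frac{59}{98} \approx 0.60204$)
$\left(\frac{46}{10} + E\right) g = \left(\frac{46}{10} - \frac{297}{7}\right) \frac{59}{98} = \left(46 \cdot \frac{1}{10} - \frac{297}{7}\right) \frac{59}{98} = \left(\frac{23}{5} - \frac{297}{7}\right) \frac{59}{98} = \left(- \frac{1324}{35}\right) \frac{59}{98} = - \frac{39058}{1715}$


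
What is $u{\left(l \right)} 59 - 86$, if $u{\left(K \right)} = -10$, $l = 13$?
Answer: $-676$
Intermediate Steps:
$u{\left(l \right)} 59 - 86 = \left(-10\right) 59 - 86 = -590 - 86 = -676$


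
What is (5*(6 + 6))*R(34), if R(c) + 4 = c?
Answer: 1800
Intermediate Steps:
R(c) = -4 + c
(5*(6 + 6))*R(34) = (5*(6 + 6))*(-4 + 34) = (5*12)*30 = 60*30 = 1800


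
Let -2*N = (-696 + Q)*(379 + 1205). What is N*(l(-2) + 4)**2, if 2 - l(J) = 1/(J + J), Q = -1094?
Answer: 55378125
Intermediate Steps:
l(J) = 2 - 1/(2*J) (l(J) = 2 - 1/(J + J) = 2 - 1/(2*J))
N = 1417680 (N = -(-696 - 1094)*(379 + 1205)/2 = -(-895)*1584 = -1/2*(-2835360) = 1417680)
N*(l(-2) + 4)**2 = 1417680*((2 - 1/2/(-2)) + 4)**2 = 1417680*((2 - 1/2*(-1/2)) + 4)**2 = 1417680*((2 + 1/4) + 4)**2 = 1417680*(9/4 + 4)**2 = 1417680*(25/4)**2 = 1417680*(625/16) = 55378125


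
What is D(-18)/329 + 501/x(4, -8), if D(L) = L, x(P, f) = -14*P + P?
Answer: -165765/17108 ≈ -9.6893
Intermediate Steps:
x(P, f) = -13*P
D(-18)/329 + 501/x(4, -8) = -18/329 + 501/((-13*4)) = -18*1/329 + 501/(-52) = -18/329 + 501*(-1/52) = -18/329 - 501/52 = -165765/17108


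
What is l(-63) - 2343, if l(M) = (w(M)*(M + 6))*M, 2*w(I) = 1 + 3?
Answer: 4839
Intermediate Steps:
w(I) = 2 (w(I) = (1 + 3)/2 = (1/2)*4 = 2)
l(M) = M*(12 + 2*M) (l(M) = (2*(M + 6))*M = (2*(6 + M))*M = (12 + 2*M)*M = M*(12 + 2*M))
l(-63) - 2343 = 2*(-63)*(6 - 63) - 2343 = 2*(-63)*(-57) - 2343 = 7182 - 2343 = 4839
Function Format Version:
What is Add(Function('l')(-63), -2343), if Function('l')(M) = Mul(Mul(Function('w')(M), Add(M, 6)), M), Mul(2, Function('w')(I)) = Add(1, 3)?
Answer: 4839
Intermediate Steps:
Function('w')(I) = 2 (Function('w')(I) = Mul(Rational(1, 2), Add(1, 3)) = Mul(Rational(1, 2), 4) = 2)
Function('l')(M) = Mul(M, Add(12, Mul(2, M))) (Function('l')(M) = Mul(Mul(2, Add(M, 6)), M) = Mul(Mul(2, Add(6, M)), M) = Mul(Add(12, Mul(2, M)), M) = Mul(M, Add(12, Mul(2, M))))
Add(Function('l')(-63), -2343) = Add(Mul(2, -63, Add(6, -63)), -2343) = Add(Mul(2, -63, -57), -2343) = Add(7182, -2343) = 4839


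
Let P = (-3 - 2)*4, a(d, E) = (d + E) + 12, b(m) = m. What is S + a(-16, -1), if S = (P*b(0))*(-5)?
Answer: -5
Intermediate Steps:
a(d, E) = 12 + E + d (a(d, E) = (E + d) + 12 = 12 + E + d)
P = -20 (P = -5*4 = -20)
S = 0 (S = -20*0*(-5) = 0*(-5) = 0)
S + a(-16, -1) = 0 + (12 - 1 - 16) = 0 - 5 = -5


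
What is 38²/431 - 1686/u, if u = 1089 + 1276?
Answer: 2688394/1019315 ≈ 2.6375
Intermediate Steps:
u = 2365
38²/431 - 1686/u = 38²/431 - 1686/2365 = 1444*(1/431) - 1686*1/2365 = 1444/431 - 1686/2365 = 2688394/1019315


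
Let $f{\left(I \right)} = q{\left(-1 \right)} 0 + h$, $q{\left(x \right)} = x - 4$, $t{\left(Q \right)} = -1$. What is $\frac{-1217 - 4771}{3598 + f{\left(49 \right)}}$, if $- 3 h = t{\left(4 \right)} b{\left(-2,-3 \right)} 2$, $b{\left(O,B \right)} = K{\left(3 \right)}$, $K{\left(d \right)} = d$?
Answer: $- \frac{499}{300} \approx -1.6633$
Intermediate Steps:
$b{\left(O,B \right)} = 3$
$h = 2$ ($h = - \frac{\left(-1\right) 3 \cdot 2}{3} = - \frac{\left(-3\right) 2}{3} = \left(- \frac{1}{3}\right) \left(-6\right) = 2$)
$q{\left(x \right)} = -4 + x$
$f{\left(I \right)} = 2$ ($f{\left(I \right)} = \left(-4 - 1\right) 0 + 2 = \left(-5\right) 0 + 2 = 0 + 2 = 2$)
$\frac{-1217 - 4771}{3598 + f{\left(49 \right)}} = \frac{-1217 - 4771}{3598 + 2} = - \frac{5988}{3600} = \left(-5988\right) \frac{1}{3600} = - \frac{499}{300}$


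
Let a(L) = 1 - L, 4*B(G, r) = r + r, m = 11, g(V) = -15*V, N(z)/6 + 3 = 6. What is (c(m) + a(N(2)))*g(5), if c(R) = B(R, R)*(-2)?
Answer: 2100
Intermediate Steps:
N(z) = 18 (N(z) = -18 + 6*6 = -18 + 36 = 18)
B(G, r) = r/2 (B(G, r) = (r + r)/4 = (2*r)/4 = r/2)
c(R) = -R (c(R) = (R/2)*(-2) = -R)
(c(m) + a(N(2)))*g(5) = (-1*11 + (1 - 1*18))*(-15*5) = (-11 + (1 - 18))*(-75) = (-11 - 17)*(-75) = -28*(-75) = 2100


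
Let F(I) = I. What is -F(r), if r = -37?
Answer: 37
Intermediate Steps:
-F(r) = -1*(-37) = 37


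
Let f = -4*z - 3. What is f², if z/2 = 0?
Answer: 9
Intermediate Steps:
z = 0 (z = 2*0 = 0)
f = -3 (f = -4*0 - 3 = 0 - 3 = -3)
f² = (-3)² = 9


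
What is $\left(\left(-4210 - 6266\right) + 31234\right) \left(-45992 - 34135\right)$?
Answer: $-1663276266$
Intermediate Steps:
$\left(\left(-4210 - 6266\right) + 31234\right) \left(-45992 - 34135\right) = \left(\left(-4210 - 6266\right) + 31234\right) \left(-80127\right) = \left(-10476 + 31234\right) \left(-80127\right) = 20758 \left(-80127\right) = -1663276266$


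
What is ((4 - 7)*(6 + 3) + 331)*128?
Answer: 38912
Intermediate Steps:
((4 - 7)*(6 + 3) + 331)*128 = (-3*9 + 331)*128 = (-27 + 331)*128 = 304*128 = 38912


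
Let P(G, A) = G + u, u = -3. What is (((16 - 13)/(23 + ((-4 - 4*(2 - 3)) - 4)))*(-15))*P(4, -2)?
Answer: -45/19 ≈ -2.3684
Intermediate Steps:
P(G, A) = -3 + G (P(G, A) = G - 3 = -3 + G)
(((16 - 13)/(23 + ((-4 - 4*(2 - 3)) - 4)))*(-15))*P(4, -2) = (((16 - 13)/(23 + ((-4 - 4*(2 - 3)) - 4)))*(-15))*(-3 + 4) = ((3/(23 + ((-4 - 4*(-1)) - 4)))*(-15))*1 = ((3/(23 + ((-4 + 4) - 4)))*(-15))*1 = ((3/(23 + (0 - 4)))*(-15))*1 = ((3/(23 - 4))*(-15))*1 = ((3/19)*(-15))*1 = -45/19*1 = -45/19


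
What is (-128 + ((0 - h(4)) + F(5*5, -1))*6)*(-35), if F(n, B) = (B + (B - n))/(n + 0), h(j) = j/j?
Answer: 24584/5 ≈ 4916.8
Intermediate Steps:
h(j) = 1
F(n, B) = (-n + 2*B)/n
(-128 + ((0 - h(4)) + F(5*5, -1))*6)*(-35) = (-128 + ((0 - 1*1) + (-5*5 + 2*(-1))/((5*5)))*6)*(-35) = (-128 + ((0 - 1) + (-1*25 - 2)/25)*6)*(-35) = (-128 + (-1 + (-25 - 2)/25)*6)*(-35) = (-128 + (-1 + (1/25)*(-27))*6)*(-35) = (-128 + (-1 - 27/25)*6)*(-35) = (-128 - 52/25*6)*(-35) = (-128 - 312/25)*(-35) = -3512/25*(-35) = 24584/5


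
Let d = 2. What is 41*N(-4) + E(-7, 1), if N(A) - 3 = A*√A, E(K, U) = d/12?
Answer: 739/6 - 328*I ≈ 123.17 - 328.0*I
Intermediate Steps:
E(K, U) = ⅙ (E(K, U) = 2/12 = 2*(1/12) = ⅙)
N(A) = 3 + A^(3/2) (N(A) = 3 + A*√A = 3 + A^(3/2))
41*N(-4) + E(-7, 1) = 41*(3 + (-4)^(3/2)) + ⅙ = 41*(3 - 8*I) + ⅙ = (123 - 328*I) + ⅙ = 739/6 - 328*I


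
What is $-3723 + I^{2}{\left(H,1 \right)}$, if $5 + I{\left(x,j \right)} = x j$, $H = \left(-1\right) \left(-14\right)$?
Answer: $-3642$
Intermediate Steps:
$H = 14$
$I{\left(x,j \right)} = -5 + j x$ ($I{\left(x,j \right)} = -5 + x j = -5 + j x$)
$-3723 + I^{2}{\left(H,1 \right)} = -3723 + \left(-5 + 1 \cdot 14\right)^{2} = -3723 + \left(-5 + 14\right)^{2} = -3723 + 9^{2} = -3723 + 81 = -3642$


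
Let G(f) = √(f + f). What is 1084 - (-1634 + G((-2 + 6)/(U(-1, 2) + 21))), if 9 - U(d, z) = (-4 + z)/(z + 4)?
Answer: 2718 - 2*√546/91 ≈ 2717.5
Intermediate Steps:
U(d, z) = 9 - (-4 + z)/(4 + z) (U(d, z) = 9 - (-4 + z)/(z + 4) = 9 - (-4 + z)/(4 + z))
G(f) = √2*√f (G(f) = √(2*f) = √2*√f)
1084 - (-1634 + G((-2 + 6)/(U(-1, 2) + 21))) = 1084 - (-1634 + √2*√((-2 + 6)/(8*(5 + 2)/(4 + 2) + 21))) = 1084 - (-1634 + √2*√(4/(8*7/6 + 21))) = 1084 - (-1634 + √2*√(4/(8*(⅙)*7 + 21))) = 1084 - (-1634 + √2*√(4/(28/3 + 21))) = 1084 - (-1634 + √2*√(4/(91/3))) = 1084 - (-1634 + √2*√(4*(3/91))) = 1084 - (-1634 + √2*√(12/91)) = 1084 - (-1634 + √2*(2*√273/91)) = 1084 - (-1634 + 2*√546/91) = 1084 + (1634 - 2*√546/91) = 2718 - 2*√546/91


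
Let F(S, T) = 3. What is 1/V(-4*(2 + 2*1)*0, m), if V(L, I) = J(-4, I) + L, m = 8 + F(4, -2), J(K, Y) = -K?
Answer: ¼ ≈ 0.25000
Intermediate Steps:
m = 11 (m = 8 + 3 = 11)
V(L, I) = 4 + L (V(L, I) = -1*(-4) + L = 4 + L)
1/V(-4*(2 + 2*1)*0, m) = 1/(4 - 4*(2 + 2*1)*0) = 1/(4 - 4*(2 + 2)*0) = 1/(4 - 4*4*0) = 1/(4 - 16*0) = 1/(4 + 0) = 1/4 = ¼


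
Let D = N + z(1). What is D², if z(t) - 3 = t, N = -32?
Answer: 784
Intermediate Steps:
z(t) = 3 + t
D = -28 (D = -32 + (3 + 1) = -32 + 4 = -28)
D² = (-28)² = 784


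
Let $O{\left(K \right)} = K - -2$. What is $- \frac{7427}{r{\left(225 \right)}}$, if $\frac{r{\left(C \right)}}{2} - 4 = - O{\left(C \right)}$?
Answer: $\frac{7427}{446} \approx 16.652$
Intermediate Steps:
$O{\left(K \right)} = 2 + K$ ($O{\left(K \right)} = K + 2 = 2 + K$)
$r{\left(C \right)} = 4 - 2 C$ ($r{\left(C \right)} = 8 + 2 \left(- (2 + C)\right) = 8 + 2 \left(-2 - C\right) = 8 - \left(4 + 2 C\right) = 4 - 2 C$)
$- \frac{7427}{r{\left(225 \right)}} = - \frac{7427}{4 - 450} = - \frac{7427}{-446} = \left(-7427\right) \left(- \frac{1}{446}\right) = \frac{7427}{446}$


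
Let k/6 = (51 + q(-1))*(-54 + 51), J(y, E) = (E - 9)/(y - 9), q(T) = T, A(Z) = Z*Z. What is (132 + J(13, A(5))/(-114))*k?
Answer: -2256600/19 ≈ -1.1877e+5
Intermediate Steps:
A(Z) = Z**2
J(y, E) = (-9 + E)/(-9 + y)
k = -900 (k = 6*((51 - 1)*(-54 + 51)) = 6*(50*(-3)) = 6*(-150) = -900)
(132 + J(13, A(5))/(-114))*k = (132 + ((-9 + 5**2)/(-9 + 13))/(-114))*(-900) = (132 + ((-9 + 25)/4)*(-1/114))*(-900) = (132 + ((1/4)*16)*(-1/114))*(-900) = (132 + 4*(-1/114))*(-900) = (132 - 2/57)*(-900) = (7522/57)*(-900) = -2256600/19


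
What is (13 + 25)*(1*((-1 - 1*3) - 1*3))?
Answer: -266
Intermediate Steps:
(13 + 25)*(1*((-1 - 1*3) - 1*3)) = 38*(1*((-1 - 3) - 3)) = 38*(1*(-4 - 3)) = 38*(1*(-7)) = 38*(-7) = -266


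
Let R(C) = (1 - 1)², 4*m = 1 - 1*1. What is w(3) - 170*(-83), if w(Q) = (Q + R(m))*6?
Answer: 14128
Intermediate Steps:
m = 0 (m = (1 - 1*1)/4 = (1 - 1)/4 = (¼)*0 = 0)
R(C) = 0 (R(C) = 0² = 0)
w(Q) = 6*Q (w(Q) = (Q + 0)*6 = Q*6 = 6*Q)
w(3) - 170*(-83) = 6*3 - 170*(-83) = 18 + 14110 = 14128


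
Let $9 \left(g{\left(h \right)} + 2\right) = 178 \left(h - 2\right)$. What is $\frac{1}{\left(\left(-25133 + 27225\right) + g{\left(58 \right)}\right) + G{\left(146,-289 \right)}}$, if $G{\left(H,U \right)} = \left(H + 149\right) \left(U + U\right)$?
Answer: $- \frac{9}{1505812} \approx -5.9768 \cdot 10^{-6}$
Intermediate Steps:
$G{\left(H,U \right)} = 2 U \left(149 + H\right)$ ($G{\left(H,U \right)} = \left(149 + H\right) 2 U = 2 U \left(149 + H\right)$)
$g{\left(h \right)} = - \frac{374}{9} + \frac{178 h}{9}$ ($g{\left(h \right)} = -2 + \frac{178 \left(h - 2\right)}{9} = -2 + \frac{178 \left(-2 + h\right)}{9} = -2 + \frac{-356 + 178 h}{9} = -2 + \left(- \frac{356}{9} + \frac{178 h}{9}\right) = - \frac{374}{9} + \frac{178 h}{9}$)
$\frac{1}{\left(\left(-25133 + 27225\right) + g{\left(58 \right)}\right) + G{\left(146,-289 \right)}} = \frac{1}{\left(\left(-25133 + 27225\right) + \left(- \frac{374}{9} + \frac{178}{9} \cdot 58\right)\right) + 2 \left(-289\right) \left(149 + 146\right)} = \frac{1}{\left(2092 + \left(- \frac{374}{9} + \frac{10324}{9}\right)\right) + 2 \left(-289\right) 295} = \frac{1}{\left(2092 + \frac{9950}{9}\right) - 170510} = \frac{1}{\frac{28778}{9} - 170510} = \frac{1}{- \frac{1505812}{9}} = - \frac{9}{1505812}$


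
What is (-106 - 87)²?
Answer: 37249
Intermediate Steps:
(-106 - 87)² = (-193)² = 37249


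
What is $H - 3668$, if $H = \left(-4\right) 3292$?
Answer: $-16836$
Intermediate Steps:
$H = -13168$
$H - 3668 = -13168 - 3668 = -16836$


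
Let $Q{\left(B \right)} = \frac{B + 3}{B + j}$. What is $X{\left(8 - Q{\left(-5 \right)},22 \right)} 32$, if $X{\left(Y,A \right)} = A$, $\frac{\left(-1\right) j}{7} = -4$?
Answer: $704$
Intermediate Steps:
$j = 28$ ($j = \left(-7\right) \left(-4\right) = 28$)
$Q{\left(B \right)} = \frac{3 + B}{28 + B}$ ($Q{\left(B \right)} = \frac{B + 3}{B + 28} = \frac{3 + B}{28 + B}$)
$X{\left(8 - Q{\left(-5 \right)},22 \right)} 32 = 22 \cdot 32 = 704$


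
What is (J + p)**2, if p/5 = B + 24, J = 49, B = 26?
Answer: 89401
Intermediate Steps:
p = 250 (p = 5*(26 + 24) = 5*50 = 250)
(J + p)**2 = (49 + 250)**2 = 299**2 = 89401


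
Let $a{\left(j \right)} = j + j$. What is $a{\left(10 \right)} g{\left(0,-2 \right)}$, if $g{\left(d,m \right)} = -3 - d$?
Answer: $-60$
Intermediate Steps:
$a{\left(j \right)} = 2 j$
$a{\left(10 \right)} g{\left(0,-2 \right)} = 2 \cdot 10 \left(-3 - 0\right) = 20 \left(-3 + 0\right) = 20 \left(-3\right) = -60$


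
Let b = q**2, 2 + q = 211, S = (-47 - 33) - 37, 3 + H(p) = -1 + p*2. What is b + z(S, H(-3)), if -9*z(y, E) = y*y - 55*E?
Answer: 378890/9 ≈ 42099.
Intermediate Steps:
H(p) = -4 + 2*p (H(p) = -3 + (-1 + p*2) = -3 + (-1 + 2*p) = -4 + 2*p)
S = -117 (S = -80 - 37 = -117)
q = 209 (q = -2 + 211 = 209)
b = 43681 (b = 209**2 = 43681)
z(y, E) = -y**2/9 + 55*E/9 (z(y, E) = -(y*y - 55*E)/9 = -(y**2 - 55*E)/9 = -y**2/9 + 55*E/9)
b + z(S, H(-3)) = 43681 + (-1/9*(-117)**2 + 55*(-4 + 2*(-3))/9) = 43681 + (-1/9*13689 + 55*(-4 - 6)/9) = 43681 + (-1521 + (55/9)*(-10)) = 43681 + (-1521 - 550/9) = 43681 - 14239/9 = 378890/9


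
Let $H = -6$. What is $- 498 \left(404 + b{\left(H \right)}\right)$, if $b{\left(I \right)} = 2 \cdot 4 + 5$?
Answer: $-207666$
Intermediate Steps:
$b{\left(I \right)} = 13$ ($b{\left(I \right)} = 8 + 5 = 13$)
$- 498 \left(404 + b{\left(H \right)}\right) = - 498 \left(404 + 13\right) = \left(-498\right) 417 = -207666$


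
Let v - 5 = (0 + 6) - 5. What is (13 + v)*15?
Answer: 285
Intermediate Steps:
v = 6 (v = 5 + ((0 + 6) - 5) = 5 + (6 - 5) = 5 + 1 = 6)
(13 + v)*15 = (13 + 6)*15 = 19*15 = 285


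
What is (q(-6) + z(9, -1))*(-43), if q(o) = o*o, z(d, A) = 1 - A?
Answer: -1634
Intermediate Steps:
q(o) = o**2
(q(-6) + z(9, -1))*(-43) = ((-6)**2 + (1 - 1*(-1)))*(-43) = (36 + (1 + 1))*(-43) = (36 + 2)*(-43) = 38*(-43) = -1634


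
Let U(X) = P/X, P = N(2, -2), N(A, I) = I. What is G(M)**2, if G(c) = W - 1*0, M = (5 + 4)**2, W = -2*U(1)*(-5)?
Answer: 400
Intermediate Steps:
P = -2
U(X) = -2/X
W = -20 (W = -(-4)/1*(-5) = -(-4)*(-5) = -2*(-2)*(-5) = 4*(-5) = -20)
M = 81 (M = 9**2 = 81)
G(c) = -20 (G(c) = -20 - 1*0 = -20 + 0 = -20)
G(M)**2 = (-20)**2 = 400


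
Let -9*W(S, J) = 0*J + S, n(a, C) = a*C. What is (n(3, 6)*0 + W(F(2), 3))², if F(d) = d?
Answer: 4/81 ≈ 0.049383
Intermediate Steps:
n(a, C) = C*a
W(S, J) = -S/9 (W(S, J) = -(0*J + S)/9 = -(0 + S)/9 = -S/9)
(n(3, 6)*0 + W(F(2), 3))² = ((6*3)*0 - ⅑*2)² = (18*0 - 2/9)² = (0 - 2/9)² = (-2/9)² = 4/81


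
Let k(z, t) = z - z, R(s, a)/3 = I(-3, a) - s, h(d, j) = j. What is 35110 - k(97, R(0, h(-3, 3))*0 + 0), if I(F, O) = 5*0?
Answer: 35110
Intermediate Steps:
I(F, O) = 0
R(s, a) = -3*s (R(s, a) = 3*(0 - s) = 3*(-s) = -3*s)
k(z, t) = 0
35110 - k(97, R(0, h(-3, 3))*0 + 0) = 35110 - 1*0 = 35110 + 0 = 35110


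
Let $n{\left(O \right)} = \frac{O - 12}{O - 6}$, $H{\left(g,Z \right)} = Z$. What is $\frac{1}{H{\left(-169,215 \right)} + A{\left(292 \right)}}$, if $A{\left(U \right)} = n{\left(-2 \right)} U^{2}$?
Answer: $\frac{1}{149427} \approx 6.6922 \cdot 10^{-6}$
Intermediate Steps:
$n{\left(O \right)} = \frac{-12 + O}{-6 + O}$
$A{\left(U \right)} = \frac{7 U^{2}}{4}$ ($A{\left(U \right)} = \frac{-12 - 2}{-6 - 2} U^{2} = \frac{1}{-8} \left(-14\right) U^{2} = \left(- \frac{1}{8}\right) \left(-14\right) U^{2} = \frac{7 U^{2}}{4}$)
$\frac{1}{H{\left(-169,215 \right)} + A{\left(292 \right)}} = \frac{1}{215 + \frac{7 \cdot 292^{2}}{4}} = \frac{1}{215 + \frac{7}{4} \cdot 85264} = \frac{1}{215 + 149212} = \frac{1}{149427}$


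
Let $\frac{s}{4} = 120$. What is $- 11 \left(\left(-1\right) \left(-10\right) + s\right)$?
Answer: $-5390$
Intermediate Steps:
$s = 480$ ($s = 4 \cdot 120 = 480$)
$- 11 \left(\left(-1\right) \left(-10\right) + s\right) = - 11 \left(\left(-1\right) \left(-10\right) + 480\right) = - 11 \left(10 + 480\right) = \left(-11\right) 490 = -5390$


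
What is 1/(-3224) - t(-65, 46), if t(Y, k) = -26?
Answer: 83823/3224 ≈ 26.000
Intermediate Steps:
1/(-3224) - t(-65, 46) = 1/(-3224) - 1*(-26) = -1/3224 + 26 = 83823/3224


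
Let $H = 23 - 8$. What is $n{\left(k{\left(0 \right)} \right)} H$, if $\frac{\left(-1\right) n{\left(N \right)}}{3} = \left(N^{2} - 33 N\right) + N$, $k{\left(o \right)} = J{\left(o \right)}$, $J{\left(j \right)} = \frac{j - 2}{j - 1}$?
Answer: $2700$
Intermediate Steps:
$J{\left(j \right)} = \frac{-2 + j}{-1 + j}$
$k{\left(o \right)} = \frac{-2 + o}{-1 + o}$
$n{\left(N \right)} = - 3 N^{2} + 96 N$ ($n{\left(N \right)} = - 3 \left(\left(N^{2} - 33 N\right) + N\right) = - 3 \left(N^{2} - 32 N\right) = - 3 N^{2} + 96 N$)
$H = 15$ ($H = 23 - 8 = 15$)
$n{\left(k{\left(0 \right)} \right)} H = 3 \frac{-2 + 0}{-1 + 0} \left(32 - \frac{-2 + 0}{-1 + 0}\right) 15 = 3 \frac{1}{-1} \left(-2\right) \left(32 - \frac{1}{-1} \left(-2\right)\right) 15 = 3 \left(\left(-1\right) \left(-2\right)\right) \left(32 - \left(-1\right) \left(-2\right)\right) 15 = 3 \cdot 2 \left(32 - 2\right) 15 = 3 \cdot 2 \cdot 30 \cdot 15 = 180 \cdot 15 = 2700$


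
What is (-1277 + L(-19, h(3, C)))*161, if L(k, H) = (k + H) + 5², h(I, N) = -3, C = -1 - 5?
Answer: -205114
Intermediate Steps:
C = -6
L(k, H) = 25 + H + k (L(k, H) = (H + k) + 25 = 25 + H + k)
(-1277 + L(-19, h(3, C)))*161 = (-1277 + (25 - 3 - 19))*161 = (-1277 + 3)*161 = -1274*161 = -205114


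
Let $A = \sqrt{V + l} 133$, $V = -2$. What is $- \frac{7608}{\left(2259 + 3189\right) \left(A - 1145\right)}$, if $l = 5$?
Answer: $\frac{362965}{285556466} + \frac{42161 \sqrt{3}}{285556466} \approx 0.0015268$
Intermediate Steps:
$A = 133 \sqrt{3}$ ($A = \sqrt{-2 + 5} \cdot 133 = \sqrt{3} \cdot 133 = 133 \sqrt{3} \approx 230.36$)
$- \frac{7608}{\left(2259 + 3189\right) \left(A - 1145\right)} = - \frac{7608}{\left(2259 + 3189\right) \left(133 \sqrt{3} - 1145\right)} = - \frac{7608}{5448 \left(-1145 + 133 \sqrt{3}\right)} = - \frac{7608}{-6237960 + 724584 \sqrt{3}}$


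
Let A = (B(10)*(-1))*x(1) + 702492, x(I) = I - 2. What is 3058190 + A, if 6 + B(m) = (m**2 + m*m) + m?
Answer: 3760886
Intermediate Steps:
B(m) = -6 + m + 2*m**2 (B(m) = -6 + ((m**2 + m*m) + m) = -6 + ((m**2 + m**2) + m) = -6 + (2*m**2 + m) = -6 + (m + 2*m**2) = -6 + m + 2*m**2)
x(I) = -2 + I
A = 702696 (A = ((-6 + 10 + 2*10**2)*(-1))*(-2 + 1) + 702492 = ((-6 + 10 + 2*100)*(-1))*(-1) + 702492 = ((-6 + 10 + 200)*(-1))*(-1) + 702492 = (204*(-1))*(-1) + 702492 = -204*(-1) + 702492 = 204 + 702492 = 702696)
3058190 + A = 3058190 + 702696 = 3760886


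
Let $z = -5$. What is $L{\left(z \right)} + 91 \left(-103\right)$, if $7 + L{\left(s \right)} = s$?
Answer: $-9385$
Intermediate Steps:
$L{\left(s \right)} = -7 + s$
$L{\left(z \right)} + 91 \left(-103\right) = \left(-7 - 5\right) + 91 \left(-103\right) = -12 - 9373 = -9385$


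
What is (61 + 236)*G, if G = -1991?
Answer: -591327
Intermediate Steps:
(61 + 236)*G = (61 + 236)*(-1991) = 297*(-1991) = -591327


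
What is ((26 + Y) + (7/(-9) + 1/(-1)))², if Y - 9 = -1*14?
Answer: 29929/81 ≈ 369.49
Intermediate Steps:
Y = -5 (Y = 9 - 1*14 = 9 - 14 = -5)
((26 + Y) + (7/(-9) + 1/(-1)))² = ((26 - 5) + (7/(-9) + 1/(-1)))² = (21 + (7*(-⅑) + 1*(-1)))² = (21 + (-7/9 - 1))² = (21 - 16/9)² = (173/9)² = 29929/81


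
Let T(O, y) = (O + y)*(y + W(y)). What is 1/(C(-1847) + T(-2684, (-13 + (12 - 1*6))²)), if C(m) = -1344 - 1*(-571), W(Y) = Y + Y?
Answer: -1/388118 ≈ -2.5765e-6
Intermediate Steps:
W(Y) = 2*Y
T(O, y) = 3*y*(O + y) (T(O, y) = (O + y)*(y + 2*y) = (O + y)*(3*y) = 3*y*(O + y))
C(m) = -773 (C(m) = -1344 + 571 = -773)
1/(C(-1847) + T(-2684, (-13 + (12 - 1*6))²)) = 1/(-773 + 3*(-13 + (12 - 1*6))²*(-2684 + (-13 + (12 - 1*6))²)) = 1/(-773 + 3*(-13 + (12 - 6))²*(-2684 + (-13 + (12 - 6))²)) = 1/(-773 + 3*(-13 + 6)²*(-2684 + (-13 + 6)²)) = 1/(-773 + 3*(-7)²*(-2684 + (-7)²)) = 1/(-773 + 3*49*(-2684 + 49)) = 1/(-773 + 3*49*(-2635)) = 1/(-773 - 387345) = 1/(-388118) = -1/388118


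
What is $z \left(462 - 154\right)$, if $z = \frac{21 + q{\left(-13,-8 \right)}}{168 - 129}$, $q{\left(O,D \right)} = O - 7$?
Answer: $\frac{308}{39} \approx 7.8974$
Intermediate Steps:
$q{\left(O,D \right)} = -7 + O$
$z = \frac{1}{39}$ ($z = \frac{21 - 20}{168 - 129} = \frac{21 - 20}{39} = 1 \cdot \frac{1}{39} = \frac{1}{39} \approx 0.025641$)
$z \left(462 - 154\right) = \frac{462 - 154}{39} = \frac{1}{39} \cdot 308 = \frac{308}{39}$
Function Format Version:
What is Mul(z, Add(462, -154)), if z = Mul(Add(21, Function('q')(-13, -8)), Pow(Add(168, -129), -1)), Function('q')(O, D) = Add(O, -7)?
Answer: Rational(308, 39) ≈ 7.8974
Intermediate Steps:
Function('q')(O, D) = Add(-7, O)
z = Rational(1, 39) (z = Mul(Add(21, Add(-7, -13)), Pow(Add(168, -129), -1)) = Mul(Add(21, -20), Pow(39, -1)) = Mul(1, Rational(1, 39)) = Rational(1, 39) ≈ 0.025641)
Mul(z, Add(462, -154)) = Mul(Rational(1, 39), Add(462, -154)) = Mul(Rational(1, 39), 308) = Rational(308, 39)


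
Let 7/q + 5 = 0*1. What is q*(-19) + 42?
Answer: 343/5 ≈ 68.600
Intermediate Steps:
q = -7/5 (q = 7/(-5 + 0*1) = 7/(-5 + 0) = 7/(-5) = 7*(-⅕) = -7/5 ≈ -1.4000)
q*(-19) + 42 = -7/5*(-19) + 42 = 133/5 + 42 = 343/5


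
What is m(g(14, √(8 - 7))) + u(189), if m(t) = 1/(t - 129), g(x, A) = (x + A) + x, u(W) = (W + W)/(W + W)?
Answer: 99/100 ≈ 0.99000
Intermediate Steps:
u(W) = 1 (u(W) = (2*W)/((2*W)) = (2*W)*(1/(2*W)) = 1)
g(x, A) = A + 2*x (g(x, A) = (A + x) + x = A + 2*x)
m(t) = 1/(-129 + t)
m(g(14, √(8 - 7))) + u(189) = 1/(-129 + (√(8 - 7) + 2*14)) + 1 = 1/(-129 + (√1 + 28)) + 1 = 1/(-129 + (1 + 28)) + 1 = 1/(-129 + 29) + 1 = 1/(-100) + 1 = -1/100 + 1 = 99/100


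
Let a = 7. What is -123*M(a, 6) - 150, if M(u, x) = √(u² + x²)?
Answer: -150 - 123*√85 ≈ -1284.0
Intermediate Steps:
-123*M(a, 6) - 150 = -123*√(7² + 6²) - 150 = -123*√(49 + 36) - 150 = -123*√85 - 150 = -150 - 123*√85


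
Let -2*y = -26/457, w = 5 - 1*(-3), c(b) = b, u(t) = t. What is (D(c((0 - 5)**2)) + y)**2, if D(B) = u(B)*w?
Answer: 8356336569/208849 ≈ 40011.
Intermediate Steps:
w = 8 (w = 5 + 3 = 8)
y = 13/457 (y = -(-13)/457 = -1/2*(-26/457) = 13/457 ≈ 0.028446)
D(B) = 8*B (D(B) = B*8 = 8*B)
(D(c((0 - 5)**2)) + y)**2 = (8*(0 - 5)**2 + 13/457)**2 = (8*(-5)**2 + 13/457)**2 = (8*25 + 13/457)**2 = (200 + 13/457)**2 = (91413/457)**2 = 8356336569/208849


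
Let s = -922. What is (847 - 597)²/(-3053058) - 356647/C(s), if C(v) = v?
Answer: 544403175763/1407459738 ≈ 386.80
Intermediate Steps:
(847 - 597)²/(-3053058) - 356647/C(s) = (847 - 597)²/(-3053058) - 356647/(-922) = 250²*(-1/3053058) - 356647*(-1/922) = 62500*(-1/3053058) + 356647/922 = -31250/1526529 + 356647/922 = 544403175763/1407459738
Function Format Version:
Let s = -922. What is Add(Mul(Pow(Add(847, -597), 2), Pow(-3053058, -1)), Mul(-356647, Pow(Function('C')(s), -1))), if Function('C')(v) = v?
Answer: Rational(544403175763, 1407459738) ≈ 386.80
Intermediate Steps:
Add(Mul(Pow(Add(847, -597), 2), Pow(-3053058, -1)), Mul(-356647, Pow(Function('C')(s), -1))) = Add(Mul(Pow(Add(847, -597), 2), Pow(-3053058, -1)), Mul(-356647, Pow(-922, -1))) = Add(Mul(Pow(250, 2), Rational(-1, 3053058)), Mul(-356647, Rational(-1, 922))) = Add(Mul(62500, Rational(-1, 3053058)), Rational(356647, 922)) = Add(Rational(-31250, 1526529), Rational(356647, 922)) = Rational(544403175763, 1407459738)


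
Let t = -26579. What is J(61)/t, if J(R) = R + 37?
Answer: -14/3797 ≈ -0.0036871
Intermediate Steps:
J(R) = 37 + R
J(61)/t = (37 + 61)/(-26579) = 98*(-1/26579) = -14/3797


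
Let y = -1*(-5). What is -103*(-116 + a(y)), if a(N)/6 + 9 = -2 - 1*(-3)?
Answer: 16892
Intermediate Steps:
y = 5
a(N) = -48 (a(N) = -54 + 6*(-2 - 1*(-3)) = -54 + 6*(-2 + 3) = -54 + 6*1 = -54 + 6 = -48)
-103*(-116 + a(y)) = -103*(-116 - 48) = -103*(-164) = 16892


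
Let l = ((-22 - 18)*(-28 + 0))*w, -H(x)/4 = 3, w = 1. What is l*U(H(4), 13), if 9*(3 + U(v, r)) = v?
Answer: -14560/3 ≈ -4853.3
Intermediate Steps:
H(x) = -12 (H(x) = -4*3 = -12)
U(v, r) = -3 + v/9
l = 1120 (l = ((-22 - 18)*(-28 + 0))*1 = -40*(-28)*1 = 1120*1 = 1120)
l*U(H(4), 13) = 1120*(-3 + (⅑)*(-12)) = 1120*(-3 - 4/3) = 1120*(-13/3) = -14560/3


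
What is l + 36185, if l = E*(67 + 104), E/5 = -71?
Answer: -24520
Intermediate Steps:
E = -355 (E = 5*(-71) = -355)
l = -60705 (l = -355*(67 + 104) = -355*171 = -60705)
l + 36185 = -60705 + 36185 = -24520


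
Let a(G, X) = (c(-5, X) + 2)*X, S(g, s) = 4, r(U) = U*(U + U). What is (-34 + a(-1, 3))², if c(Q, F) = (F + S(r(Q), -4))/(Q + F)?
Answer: 5929/4 ≈ 1482.3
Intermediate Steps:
r(U) = 2*U² (r(U) = U*(2*U) = 2*U²)
c(Q, F) = (4 + F)/(F + Q) (c(Q, F) = (F + 4)/(Q + F) = (4 + F)/(F + Q))
a(G, X) = X*(2 + (4 + X)/(-5 + X)) (a(G, X) = ((4 + X)/(X - 5) + 2)*X = ((4 + X)/(-5 + X) + 2)*X = (2 + (4 + X)/(-5 + X))*X = X*(2 + (4 + X)/(-5 + X)))
(-34 + a(-1, 3))² = (-34 + 3*3*(-2 + 3)/(-5 + 3))² = (-34 + 3*3*1/(-2))² = (-34 + 3*3*(-½)*1)² = (-34 - 9/2)² = (-77/2)² = 5929/4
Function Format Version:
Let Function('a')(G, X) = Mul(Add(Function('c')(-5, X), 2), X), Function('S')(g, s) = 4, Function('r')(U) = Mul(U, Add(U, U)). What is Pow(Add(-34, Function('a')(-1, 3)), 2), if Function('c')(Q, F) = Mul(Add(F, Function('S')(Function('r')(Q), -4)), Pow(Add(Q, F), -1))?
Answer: Rational(5929, 4) ≈ 1482.3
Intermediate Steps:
Function('r')(U) = Mul(2, Pow(U, 2)) (Function('r')(U) = Mul(U, Mul(2, U)) = Mul(2, Pow(U, 2)))
Function('c')(Q, F) = Mul(Pow(Add(F, Q), -1), Add(4, F)) (Function('c')(Q, F) = Mul(Add(F, 4), Pow(Add(Q, F), -1)) = Mul(Add(4, F), Pow(Add(F, Q), -1)) = Mul(Pow(Add(F, Q), -1), Add(4, F)))
Function('a')(G, X) = Mul(X, Add(2, Mul(Pow(Add(-5, X), -1), Add(4, X)))) (Function('a')(G, X) = Mul(Add(Mul(Pow(Add(X, -5), -1), Add(4, X)), 2), X) = Mul(Add(Mul(Pow(Add(-5, X), -1), Add(4, X)), 2), X) = Mul(Add(2, Mul(Pow(Add(-5, X), -1), Add(4, X))), X) = Mul(X, Add(2, Mul(Pow(Add(-5, X), -1), Add(4, X)))))
Pow(Add(-34, Function('a')(-1, 3)), 2) = Pow(Add(-34, Mul(3, 3, Pow(Add(-5, 3), -1), Add(-2, 3))), 2) = Pow(Add(-34, Mul(3, 3, Pow(-2, -1), 1)), 2) = Pow(Add(-34, Mul(3, 3, Rational(-1, 2), 1)), 2) = Pow(Add(-34, Rational(-9, 2)), 2) = Pow(Rational(-77, 2), 2) = Rational(5929, 4)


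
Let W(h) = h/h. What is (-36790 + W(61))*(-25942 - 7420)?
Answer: 1227354618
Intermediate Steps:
W(h) = 1
(-36790 + W(61))*(-25942 - 7420) = (-36790 + 1)*(-25942 - 7420) = -36789*(-33362) = 1227354618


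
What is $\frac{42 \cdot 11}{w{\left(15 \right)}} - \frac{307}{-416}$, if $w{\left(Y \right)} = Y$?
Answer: $\frac{65599}{2080} \approx 31.538$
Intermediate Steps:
$\frac{42 \cdot 11}{w{\left(15 \right)}} - \frac{307}{-416} = \frac{42 \cdot 11}{15} - \frac{307}{-416} = 462 \cdot \frac{1}{15} - - \frac{307}{416} = \frac{154}{5} + \frac{307}{416} = \frac{65599}{2080}$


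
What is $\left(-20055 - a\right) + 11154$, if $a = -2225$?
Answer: $-6676$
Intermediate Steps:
$\left(-20055 - a\right) + 11154 = \left(-20055 - -2225\right) + 11154 = \left(-20055 + 2225\right) + 11154 = -17830 + 11154 = -6676$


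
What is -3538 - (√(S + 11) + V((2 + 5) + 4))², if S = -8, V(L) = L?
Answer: -3662 - 22*√3 ≈ -3700.1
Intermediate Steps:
-3538 - (√(S + 11) + V((2 + 5) + 4))² = -3538 - (√(-8 + 11) + ((2 + 5) + 4))² = -3538 - (√3 + (7 + 4))² = -3538 - (√3 + 11)² = -3538 - (11 + √3)²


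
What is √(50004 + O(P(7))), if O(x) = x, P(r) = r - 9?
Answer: √50002 ≈ 223.61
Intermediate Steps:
P(r) = -9 + r
√(50004 + O(P(7))) = √(50004 + (-9 + 7)) = √(50004 - 2) = √50002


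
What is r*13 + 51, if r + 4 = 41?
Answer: 532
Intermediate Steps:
r = 37 (r = -4 + 41 = 37)
r*13 + 51 = 37*13 + 51 = 481 + 51 = 532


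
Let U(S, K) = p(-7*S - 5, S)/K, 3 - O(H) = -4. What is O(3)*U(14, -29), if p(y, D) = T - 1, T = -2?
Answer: 21/29 ≈ 0.72414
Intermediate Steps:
O(H) = 7 (O(H) = 3 - 1*(-4) = 3 + 4 = 7)
p(y, D) = -3 (p(y, D) = -2 - 1 = -3)
U(S, K) = -3/K
O(3)*U(14, -29) = 7*(-3/(-29)) = 7*(-3*(-1/29)) = 7*(3/29) = 21/29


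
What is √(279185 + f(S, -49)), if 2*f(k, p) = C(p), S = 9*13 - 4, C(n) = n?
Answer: √1116642/2 ≈ 528.36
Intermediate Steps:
S = 113 (S = 117 - 4 = 113)
f(k, p) = p/2
√(279185 + f(S, -49)) = √(279185 + (½)*(-49)) = √(279185 - 49/2) = √(558321/2) = √1116642/2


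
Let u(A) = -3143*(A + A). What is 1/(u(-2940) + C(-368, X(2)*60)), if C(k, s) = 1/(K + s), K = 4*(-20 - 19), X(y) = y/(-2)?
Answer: 216/3991861439 ≈ 5.4110e-8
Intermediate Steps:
X(y) = -y/2 (X(y) = y*(-½) = -y/2)
K = -156 (K = 4*(-39) = -156)
C(k, s) = 1/(-156 + s)
u(A) = -6286*A
1/(u(-2940) + C(-368, X(2)*60)) = 1/(-6286*(-2940) + 1/(-156 - ½*2*60)) = 1/(18480840 + 1/(-156 - 1*60)) = 1/(18480840 + 1/(-156 - 60)) = 1/(18480840 + 1/(-216)) = 1/(18480840 - 1/216) = 1/(3991861439/216) = 216/3991861439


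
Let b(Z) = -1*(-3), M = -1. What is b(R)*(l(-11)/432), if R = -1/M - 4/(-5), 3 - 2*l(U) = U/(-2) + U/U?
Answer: -7/576 ≈ -0.012153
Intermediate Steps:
l(U) = 1 + U/4 (l(U) = 3/2 - (U/(-2) + U/U)/2 = 3/2 - (U*(-½) + 1)/2 = 3/2 - (-U/2 + 1)/2 = 3/2 - (1 - U/2)/2 = 3/2 + (-½ + U/4) = 1 + U/4)
R = 9/5 (R = -1/(-1) - 4/(-5) = -1*(-1) - 4*(-⅕) = 1 + ⅘ = 9/5 ≈ 1.8000)
b(Z) = 3
b(R)*(l(-11)/432) = 3*((1 + (¼)*(-11))/432) = 3*((1 - 11/4)*(1/432)) = 3*(-7/4*1/432) = 3*(-7/1728) = -7/576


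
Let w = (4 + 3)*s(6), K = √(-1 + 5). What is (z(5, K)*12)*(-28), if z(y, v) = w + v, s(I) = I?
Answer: -14784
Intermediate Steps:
K = 2 (K = √4 = 2)
w = 42 (w = (4 + 3)*6 = 7*6 = 42)
z(y, v) = 42 + v
(z(5, K)*12)*(-28) = ((42 + 2)*12)*(-28) = (44*12)*(-28) = 528*(-28) = -14784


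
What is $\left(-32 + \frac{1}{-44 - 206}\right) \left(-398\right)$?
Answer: $\frac{1592199}{125} \approx 12738.0$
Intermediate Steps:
$\left(-32 + \frac{1}{-44 - 206}\right) \left(-398\right) = \left(-32 + \frac{1}{-250}\right) \left(-398\right) = \left(-32 - \frac{1}{250}\right) \left(-398\right) = \left(- \frac{8001}{250}\right) \left(-398\right) = \frac{1592199}{125}$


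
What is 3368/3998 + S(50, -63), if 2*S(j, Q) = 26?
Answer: 27671/1999 ≈ 13.842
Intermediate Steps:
S(j, Q) = 13 (S(j, Q) = (½)*26 = 13)
3368/3998 + S(50, -63) = 3368/3998 + 13 = 3368*(1/3998) + 13 = 1684/1999 + 13 = 27671/1999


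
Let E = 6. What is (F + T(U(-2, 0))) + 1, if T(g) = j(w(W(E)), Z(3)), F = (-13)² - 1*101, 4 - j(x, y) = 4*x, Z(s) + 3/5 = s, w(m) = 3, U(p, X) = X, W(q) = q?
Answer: 61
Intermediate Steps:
Z(s) = -⅗ + s
j(x, y) = 4 - 4*x
F = 68 (F = 169 - 101 = 68)
T(g) = -8 (T(g) = 4 - 4*3 = 4 - 12 = -8)
(F + T(U(-2, 0))) + 1 = (68 - 8) + 1 = 60 + 1 = 61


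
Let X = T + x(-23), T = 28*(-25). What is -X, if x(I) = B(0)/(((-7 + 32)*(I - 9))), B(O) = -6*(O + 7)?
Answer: 279979/400 ≈ 699.95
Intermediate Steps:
B(O) = -42 - 6*O (B(O) = -6*(7 + O) = -42 - 6*O)
T = -700
x(I) = -42/(-225 + 25*I) (x(I) = (-42 - 6*0)/(((-7 + 32)*(I - 9))) = (-42 + 0)/((25*(-9 + I))) = -42/(-225 + 25*I))
X = -279979/400 (X = -700 - 42/(-225 + 25*(-23)) = -700 - 42/(-225 - 575) = -700 - 42/(-800) = -700 - 42*(-1/800) = -700 + 21/400 = -279979/400 ≈ -699.95)
-X = -1*(-279979/400) = 279979/400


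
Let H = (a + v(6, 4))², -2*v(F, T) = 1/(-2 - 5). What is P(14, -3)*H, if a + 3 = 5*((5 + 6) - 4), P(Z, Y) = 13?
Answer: 2620813/196 ≈ 13372.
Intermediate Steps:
a = 32 (a = -3 + 5*((5 + 6) - 4) = -3 + 5*(11 - 4) = -3 + 5*7 = -3 + 35 = 32)
v(F, T) = 1/14 (v(F, T) = -1/(2*(-2 - 5)) = -½/(-7) = -½*(-⅐) = 1/14)
H = 201601/196 (H = (32 + 1/14)² = (449/14)² = 201601/196 ≈ 1028.6)
P(14, -3)*H = 13*(201601/196) = 2620813/196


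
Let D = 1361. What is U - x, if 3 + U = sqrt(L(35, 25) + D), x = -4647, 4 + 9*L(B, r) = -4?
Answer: 4644 + sqrt(12241)/3 ≈ 4680.9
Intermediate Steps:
L(B, r) = -8/9 (L(B, r) = -4/9 + (1/9)*(-4) = -4/9 - 4/9 = -8/9)
U = -3 + sqrt(12241)/3 (U = -3 + sqrt(-8/9 + 1361) = -3 + sqrt(12241/9) = -3 + sqrt(12241)/3 ≈ 33.880)
U - x = (-3 + sqrt(12241)/3) - 1*(-4647) = (-3 + sqrt(12241)/3) + 4647 = 4644 + sqrt(12241)/3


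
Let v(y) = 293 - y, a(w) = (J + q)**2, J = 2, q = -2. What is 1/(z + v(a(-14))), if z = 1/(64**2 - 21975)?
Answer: 17879/5238546 ≈ 0.0034130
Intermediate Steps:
a(w) = 0 (a(w) = (2 - 2)**2 = 0**2 = 0)
z = -1/17879 (z = 1/(4096 - 21975) = 1/(-17879) = -1/17879 ≈ -5.5932e-5)
1/(z + v(a(-14))) = 1/(-1/17879 + (293 - 1*0)) = 1/(-1/17879 + (293 + 0)) = 1/(-1/17879 + 293) = 1/(5238546/17879) = 17879/5238546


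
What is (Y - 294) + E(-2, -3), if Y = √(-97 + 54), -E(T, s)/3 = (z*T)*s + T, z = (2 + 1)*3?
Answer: -450 + I*√43 ≈ -450.0 + 6.5574*I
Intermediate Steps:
z = 9 (z = 3*3 = 9)
E(T, s) = -3*T - 27*T*s (E(T, s) = -3*((9*T)*s + T) = -3*(9*T*s + T) = -3*(T + 9*T*s) = -3*T - 27*T*s)
Y = I*√43 (Y = √(-43) = I*√43 ≈ 6.5574*I)
(Y - 294) + E(-2, -3) = (I*√43 - 294) - 3*(-2)*(1 + 9*(-3)) = (-294 + I*√43) - 3*(-2)*(1 - 27) = (-294 + I*√43) - 3*(-2)*(-26) = (-294 + I*√43) - 156 = -450 + I*√43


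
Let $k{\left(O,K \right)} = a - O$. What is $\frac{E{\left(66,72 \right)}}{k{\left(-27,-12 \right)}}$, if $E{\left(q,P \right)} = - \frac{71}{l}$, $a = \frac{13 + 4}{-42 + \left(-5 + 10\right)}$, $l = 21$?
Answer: $- \frac{2627}{20622} \approx -0.12739$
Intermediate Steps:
$a = - \frac{17}{37}$ ($a = \frac{17}{-42 + 5} = \frac{17}{-37} = 17 \left(- \frac{1}{37}\right) = - \frac{17}{37} \approx -0.45946$)
$k{\left(O,K \right)} = - \frac{17}{37} - O$
$E{\left(q,P \right)} = - \frac{71}{21}$
$\frac{E{\left(66,72 \right)}}{k{\left(-27,-12 \right)}} = - \frac{71}{21 \left(- \frac{17}{37} - -27\right)} = - \frac{71}{21 \left(- \frac{17}{37} + 27\right)} = - \frac{71}{21 \cdot \frac{982}{37}} = \left(- \frac{71}{21}\right) \frac{37}{982} = - \frac{2627}{20622}$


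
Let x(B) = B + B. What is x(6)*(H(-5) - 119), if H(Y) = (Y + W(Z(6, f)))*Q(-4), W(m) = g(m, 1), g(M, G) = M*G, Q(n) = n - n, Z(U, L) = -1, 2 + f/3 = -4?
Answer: -1428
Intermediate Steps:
f = -18 (f = -6 + 3*(-4) = -6 - 12 = -18)
Q(n) = 0
g(M, G) = G*M
W(m) = m (W(m) = 1*m = m)
H(Y) = 0 (H(Y) = (Y - 1)*0 = (-1 + Y)*0 = 0)
x(B) = 2*B
x(6)*(H(-5) - 119) = (2*6)*(0 - 119) = 12*(-119) = -1428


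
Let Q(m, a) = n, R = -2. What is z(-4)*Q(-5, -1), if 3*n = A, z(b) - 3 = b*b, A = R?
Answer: -38/3 ≈ -12.667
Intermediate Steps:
A = -2
z(b) = 3 + b² (z(b) = 3 + b*b = 3 + b²)
n = -⅔ (n = (⅓)*(-2) = -⅔ ≈ -0.66667)
Q(m, a) = -⅔
z(-4)*Q(-5, -1) = (3 + (-4)²)*(-⅔) = (3 + 16)*(-⅔) = 19*(-⅔) = -38/3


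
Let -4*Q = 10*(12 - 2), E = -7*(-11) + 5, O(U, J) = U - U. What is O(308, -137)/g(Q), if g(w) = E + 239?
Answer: 0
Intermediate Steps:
O(U, J) = 0
E = 82 (E = 77 + 5 = 82)
Q = -25 (Q = -5*(12 - 2)/2 = -5*10/2 = -1/4*100 = -25)
g(w) = 321 (g(w) = 82 + 239 = 321)
O(308, -137)/g(Q) = 0/321 = 0*(1/321) = 0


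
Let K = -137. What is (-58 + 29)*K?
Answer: 3973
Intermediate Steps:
(-58 + 29)*K = (-58 + 29)*(-137) = -29*(-137) = 3973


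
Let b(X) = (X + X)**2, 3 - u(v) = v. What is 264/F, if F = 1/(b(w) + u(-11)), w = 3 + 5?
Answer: 71280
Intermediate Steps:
u(v) = 3 - v
w = 8
b(X) = 4*X**2 (b(X) = (2*X)**2 = 4*X**2)
F = 1/270 (F = 1/(4*8**2 + (3 - 1*(-11))) = 1/(4*64 + (3 + 11)) = 1/(256 + 14) = 1/270 ≈ 0.0037037)
264/F = 264/(1/270) = 264*270 = 71280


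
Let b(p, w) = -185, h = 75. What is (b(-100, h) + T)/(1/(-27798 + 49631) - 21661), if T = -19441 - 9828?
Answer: 321534591/236462306 ≈ 1.3598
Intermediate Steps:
T = -29269
(b(-100, h) + T)/(1/(-27798 + 49631) - 21661) = (-185 - 29269)/(1/(-27798 + 49631) - 21661) = -29454/(1/21833 - 21661) = -29454/(-472924612/21833) = -29454*(-21833/472924612) = 321534591/236462306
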